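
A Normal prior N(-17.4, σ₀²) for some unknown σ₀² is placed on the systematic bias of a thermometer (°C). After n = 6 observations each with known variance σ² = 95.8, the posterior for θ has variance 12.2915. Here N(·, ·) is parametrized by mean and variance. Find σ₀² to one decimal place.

For the Normal–Normal model with known σ², precisions add: τ_n = τ₀ + n/σ².
So 1/σ₀² = 1/12.2915 − 6/95.8 = 0.081357 − 0.062630 = 0.018727.
Hence σ₀² = 1/0.018727 ≈ 53.4.

σ₀² = 53.4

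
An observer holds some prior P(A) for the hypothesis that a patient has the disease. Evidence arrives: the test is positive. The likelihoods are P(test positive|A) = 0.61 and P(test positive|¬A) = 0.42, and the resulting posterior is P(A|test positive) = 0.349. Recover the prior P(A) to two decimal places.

P(A) = 0.27

Bayes' rule in odds form gives O(A|E) = O(A)·[P(E|A)/P(E|¬A)], hence O(A) = O(A|E)/LR.
Posterior odds = 0.349/(1−0.349) = 0.5361. LR = 0.61/0.42 = 1.4524.
Prior odds = 0.5361/1.4524 = 0.3691, so P(A) = 0.3691/(1+0.3691) ≈ 0.27.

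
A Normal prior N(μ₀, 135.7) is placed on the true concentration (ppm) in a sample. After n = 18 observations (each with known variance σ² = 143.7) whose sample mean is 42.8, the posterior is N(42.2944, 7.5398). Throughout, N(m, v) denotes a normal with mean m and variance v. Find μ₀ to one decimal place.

μ₀ = 33.7

With known observation variance, the Normal–Normal posterior has precision τ_n = τ₀ + n/σ² and mean μ_n = (τ₀μ₀ + (n/σ²)x̄)/τ_n.
Here τ₀ = 1/135.7 = 0.007369 and τ_data = 18/143.7 = 0.125261, so τ_n = 0.132630.
Rearranging for μ₀: μ₀ = (μ_n·τ_n − τ_data·x̄)/τ₀ = (42.2944·0.132630 − 0.125261·42.8) / 0.007369 = 0.248335/0.007369 ≈ 33.7.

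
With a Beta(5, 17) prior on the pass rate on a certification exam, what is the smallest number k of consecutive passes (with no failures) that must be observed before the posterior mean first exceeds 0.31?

k = 3

After k passes and 0 failures the posterior is Beta(5+k, 17), with mean (5+k)/(5+17+k).
Set (5+k)/(22+k) > 0.31 and solve: k > (0.31·22 − 5)/(1 − 0.31) = 2.638.
The smallest integer exceeding 2.638 is 3, and checking k=3: (8)/(25) = 0.3200 > 0.31.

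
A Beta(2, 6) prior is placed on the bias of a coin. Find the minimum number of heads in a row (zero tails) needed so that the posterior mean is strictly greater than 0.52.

After k heads and 0 tails the posterior is Beta(2+k, 6), with mean (2+k)/(2+6+k).
Set (2+k)/(8+k) > 0.52 and solve: k > (0.52·8 − 2)/(1 − 0.52) = 4.500.
The smallest integer exceeding 4.500 is 5.

k = 5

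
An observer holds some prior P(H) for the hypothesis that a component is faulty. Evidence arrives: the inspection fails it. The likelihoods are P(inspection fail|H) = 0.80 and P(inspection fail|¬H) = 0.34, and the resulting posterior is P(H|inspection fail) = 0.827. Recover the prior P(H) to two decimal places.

Bayes' rule in odds form gives O(H|E) = O(H)·[P(E|H)/P(E|¬H)], hence O(H) = O(H|E)/LR.
Posterior odds = 0.827/(1−0.827) = 4.7803. LR = 0.80/0.34 = 2.3529.
Prior odds = 4.7803/2.3529 = 2.0317, so P(H) = 2.0317/(1+2.0317) ≈ 0.67.

P(H) = 0.67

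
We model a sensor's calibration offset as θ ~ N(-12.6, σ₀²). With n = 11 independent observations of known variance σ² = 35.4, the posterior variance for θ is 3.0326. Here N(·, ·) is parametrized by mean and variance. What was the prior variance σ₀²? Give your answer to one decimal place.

σ₀² = 52.6

For the Normal–Normal model with known σ², precisions add: τ_n = τ₀ + n/σ².
So 1/σ₀² = 1/3.0326 − 11/35.4 = 0.329750 − 0.310734 = 0.019016.
Hence σ₀² = 1/0.019016 ≈ 52.6.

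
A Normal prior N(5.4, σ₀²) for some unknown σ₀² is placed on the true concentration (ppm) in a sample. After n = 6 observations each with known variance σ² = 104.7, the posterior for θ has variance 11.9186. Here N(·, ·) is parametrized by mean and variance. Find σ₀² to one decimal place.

σ₀² = 37.6

Posterior precision equals prior precision plus data precision: 1/σ_n² = 1/σ₀² + n/σ².
So 1/σ₀² = 1/11.9186 − 6/104.7 = 0.083902 − 0.057307 = 0.026595.
Hence σ₀² = 1/0.026595 ≈ 37.6.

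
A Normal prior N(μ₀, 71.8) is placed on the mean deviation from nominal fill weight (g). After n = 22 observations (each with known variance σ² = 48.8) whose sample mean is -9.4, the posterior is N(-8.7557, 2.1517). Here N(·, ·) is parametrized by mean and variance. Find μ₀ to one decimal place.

With known observation variance, the Normal–Normal posterior has precision τ_n = τ₀ + n/σ² and mean μ_n = (τ₀μ₀ + (n/σ²)x̄)/τ_n.
Here τ₀ = 1/71.8 = 0.013928 and τ_data = 22/48.8 = 0.450820, so τ_n = 0.464748.
Rearranging for μ₀: μ₀ = (μ_n·τ_n − τ_data·x̄)/τ₀ = (-8.7557·0.464748 − 0.450820·-9.4) / 0.013928 = 0.168514/0.013928 ≈ 12.1.

μ₀ = 12.1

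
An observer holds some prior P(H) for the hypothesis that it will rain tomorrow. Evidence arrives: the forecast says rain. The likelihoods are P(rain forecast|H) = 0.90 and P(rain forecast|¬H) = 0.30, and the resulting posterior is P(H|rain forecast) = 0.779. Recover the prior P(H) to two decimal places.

Bayes' rule in odds form gives O(H|E) = O(H)·[P(E|H)/P(E|¬H)], hence O(H) = O(H|E)/LR.
Posterior odds = 0.779/(1−0.779) = 3.5249. LR = 0.90/0.30 = 3.0000.
Prior odds = 3.5249/3.0000 = 1.1750, so P(H) = 1.1750/(1+1.1750) ≈ 0.54.

P(H) = 0.54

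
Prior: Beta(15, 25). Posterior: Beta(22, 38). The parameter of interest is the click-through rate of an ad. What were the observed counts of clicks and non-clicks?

Beta is conjugate to the binomial likelihood: posterior = Beta(α+s, β+f).
So s = 22 − 15 = 7 and f = 38 − 25 = 13.

7 clicks and 13 non-clicks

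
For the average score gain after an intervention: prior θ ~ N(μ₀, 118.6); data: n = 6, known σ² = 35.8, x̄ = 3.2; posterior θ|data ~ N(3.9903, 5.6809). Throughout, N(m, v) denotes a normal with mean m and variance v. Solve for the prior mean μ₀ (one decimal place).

μ₀ = 19.7

With known observation variance, the Normal–Normal posterior has precision τ_n = τ₀ + n/σ² and mean μ_n = (τ₀μ₀ + (n/σ²)x̄)/τ_n.
Here τ₀ = 1/118.6 = 0.008432 and τ_data = 6/35.8 = 0.167598, so τ_n = 0.176030.
Rearranging for μ₀: μ₀ = (μ_n·τ_n − τ_data·x̄)/τ₀ = (3.9903·0.176030 − 0.167598·3.2) / 0.008432 = 0.166099/0.008432 ≈ 19.7.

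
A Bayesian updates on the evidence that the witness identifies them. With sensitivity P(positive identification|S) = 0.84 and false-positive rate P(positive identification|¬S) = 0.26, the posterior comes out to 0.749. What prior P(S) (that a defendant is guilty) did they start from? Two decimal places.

Bayes' rule in odds form gives O(S|E) = O(S)·[P(E|S)/P(E|¬S)], hence O(S) = O(S|E)/LR.
Posterior odds = 0.749/(1−0.749) = 2.9841. LR = 0.84/0.26 = 3.2308.
Prior odds = 2.9841/3.2308 = 0.9236, so P(S) = 0.9236/(1+0.9236) ≈ 0.48.

P(S) = 0.48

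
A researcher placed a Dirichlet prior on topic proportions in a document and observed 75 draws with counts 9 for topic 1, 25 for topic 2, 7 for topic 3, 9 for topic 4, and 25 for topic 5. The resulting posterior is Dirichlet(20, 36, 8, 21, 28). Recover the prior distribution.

For a Dirichlet(α) prior with multinomial counts c, the posterior is Dirichlet(α + c) componentwise.
Subtract each count from the matching posterior parameter: 20−9=11, 36−25=11, 8−7=1, 21−9=12, 28−25=3.

Dirichlet(11, 11, 1, 12, 3)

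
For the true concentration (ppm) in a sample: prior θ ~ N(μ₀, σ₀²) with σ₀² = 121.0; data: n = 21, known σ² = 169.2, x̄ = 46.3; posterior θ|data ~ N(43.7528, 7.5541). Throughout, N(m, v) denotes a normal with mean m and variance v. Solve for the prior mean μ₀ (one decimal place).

With known observation variance, the Normal–Normal posterior has precision τ_n = τ₀ + n/σ² and mean μ_n = (τ₀μ₀ + (n/σ²)x̄)/τ_n.
Here τ₀ = 1/121.0 = 0.008264 and τ_data = 21/169.2 = 0.124113, so τ_n = 0.132377.
Rearranging for μ₀: μ₀ = (μ_n·τ_n − τ_data·x̄)/τ₀ = (43.7528·0.132377 − 0.124113·46.3) / 0.008264 = 0.045433/0.008264 ≈ 5.5.

μ₀ = 5.5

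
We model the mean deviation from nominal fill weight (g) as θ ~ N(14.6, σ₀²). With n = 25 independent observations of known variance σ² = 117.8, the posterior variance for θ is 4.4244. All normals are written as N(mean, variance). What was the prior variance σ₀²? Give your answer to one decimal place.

σ₀² = 72.5

For the Normal–Normal model with known σ², precisions add: τ_n = τ₀ + n/σ².
So 1/σ₀² = 1/4.4244 − 25/117.8 = 0.226019 − 0.212224 = 0.013795.
Hence σ₀² = 1/0.013795 ≈ 72.5.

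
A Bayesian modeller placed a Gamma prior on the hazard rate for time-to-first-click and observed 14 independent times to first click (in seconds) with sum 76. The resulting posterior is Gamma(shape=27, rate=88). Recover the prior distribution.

Gamma(shape=13, rate=12)

Gamma–exponential conjugacy: posterior shape = α + n, posterior rate = β + Σtᵢ.
So α = 27 − 14 = 13 and β = 88 − 76 = 12.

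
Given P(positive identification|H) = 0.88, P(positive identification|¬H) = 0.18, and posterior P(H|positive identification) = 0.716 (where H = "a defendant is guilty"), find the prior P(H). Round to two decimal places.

Bayes' rule in odds form gives O(H|E) = O(H)·[P(E|H)/P(E|¬H)], hence O(H) = O(H|E)/LR.
Posterior odds = 0.716/(1−0.716) = 2.5211. LR = 0.88/0.18 = 4.8889.
Prior odds = 2.5211/4.8889 = 0.5157, so P(H) = 0.5157/(1+0.5157) ≈ 0.34.

P(H) = 0.34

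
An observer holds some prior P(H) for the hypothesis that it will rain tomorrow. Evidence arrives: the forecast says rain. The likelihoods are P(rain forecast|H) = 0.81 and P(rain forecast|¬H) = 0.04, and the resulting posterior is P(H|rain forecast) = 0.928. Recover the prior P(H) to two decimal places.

P(H) = 0.39

Bayes' rule in odds form gives O(H|E) = O(H)·[P(E|H)/P(E|¬H)], hence O(H) = O(H|E)/LR.
Posterior odds = 0.928/(1−0.928) = 12.8889. LR = 0.81/0.04 = 20.2500.
Prior odds = 12.8889/20.2500 = 0.6365, so P(H) = 0.6365/(1+0.6365) ≈ 0.39.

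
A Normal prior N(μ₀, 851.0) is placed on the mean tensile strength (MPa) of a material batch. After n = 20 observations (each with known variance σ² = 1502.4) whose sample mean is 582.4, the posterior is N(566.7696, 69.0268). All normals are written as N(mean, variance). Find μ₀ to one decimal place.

The posterior mean is a precision-weighted average: μ_n = (τ₀μ₀ + τ_data·x̄)/(τ₀+τ_data), with τ₀=1/σ₀² and τ_data=n/σ².
Here τ₀ = 1/851.0 = 0.001175 and τ_data = 20/1502.4 = 0.013312, so τ_n = 0.014487.
Rearranging for μ₀: μ₀ = (μ_n·τ_n − τ_data·x̄)/τ₀ = (566.7696·0.014487 − 0.013312·582.4) / 0.001175 = 0.457882/0.001175 ≈ 389.7.

μ₀ = 389.7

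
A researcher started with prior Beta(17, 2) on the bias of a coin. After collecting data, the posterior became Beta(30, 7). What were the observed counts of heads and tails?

13 heads and 5 tails

Beta is conjugate to the binomial likelihood: posterior = Beta(α+s, β+f).
So s = 30 − 17 = 13 and f = 7 − 2 = 5.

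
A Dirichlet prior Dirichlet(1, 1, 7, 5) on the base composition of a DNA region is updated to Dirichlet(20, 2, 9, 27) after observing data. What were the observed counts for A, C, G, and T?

counts (19, 1, 2, 22)

For a Dirichlet(α) prior with multinomial counts c, the posterior is Dirichlet(α + c) componentwise.
Counts are posterior − prior componentwise: 20−1=19, 2−1=1, 9−7=2, 27−5=22.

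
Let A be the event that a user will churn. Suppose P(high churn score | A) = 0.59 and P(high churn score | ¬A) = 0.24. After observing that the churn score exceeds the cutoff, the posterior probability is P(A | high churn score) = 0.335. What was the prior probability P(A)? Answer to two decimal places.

P(A) = 0.17

Bayes' rule in odds form gives O(A|E) = O(A)·[P(E|A)/P(E|¬A)], hence O(A) = O(A|E)/LR.
Posterior odds = 0.335/(1−0.335) = 0.5038. LR = 0.59/0.24 = 2.4583.
Prior odds = 0.5038/2.4583 = 0.2049, so P(A) = 0.2049/(1+0.2049) ≈ 0.17.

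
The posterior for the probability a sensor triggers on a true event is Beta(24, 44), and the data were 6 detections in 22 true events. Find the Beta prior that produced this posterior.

Beta(18, 28)

Under Beta–binomial conjugacy the posterior parameters are (α+s, β+f).
Subtract the data counts: 24−6=18, 44−16=28.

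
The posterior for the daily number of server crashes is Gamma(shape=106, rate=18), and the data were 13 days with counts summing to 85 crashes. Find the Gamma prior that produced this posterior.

Gamma(shape=21, rate=5)

Gamma–Poisson conjugacy: posterior shape = α + Σxᵢ, posterior rate = β + n.
So α = 106 − 85 = 21 and β = 18 − 13 = 5.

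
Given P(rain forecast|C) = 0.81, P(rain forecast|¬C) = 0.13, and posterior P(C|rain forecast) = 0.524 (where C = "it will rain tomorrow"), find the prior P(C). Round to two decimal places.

P(C) = 0.15

Bayes' rule in odds form gives O(C|E) = O(C)·[P(E|C)/P(E|¬C)], hence O(C) = O(C|E)/LR.
Posterior odds = 0.524/(1−0.524) = 1.1008. LR = 0.81/0.13 = 6.2308.
Prior odds = 1.1008/6.2308 = 0.1767, so P(C) = 0.1767/(1+0.1767) ≈ 0.15.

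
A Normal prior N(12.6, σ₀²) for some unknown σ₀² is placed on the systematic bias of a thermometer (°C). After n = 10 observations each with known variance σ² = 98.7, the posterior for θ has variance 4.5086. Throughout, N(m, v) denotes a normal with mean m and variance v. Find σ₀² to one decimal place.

Posterior precision equals prior precision plus data precision: 1/σ_n² = 1/σ₀² + n/σ².
So 1/σ₀² = 1/4.5086 − 10/98.7 = 0.221798 − 0.101317 = 0.120481.
Hence σ₀² = 1/0.120481 ≈ 8.3.

σ₀² = 8.3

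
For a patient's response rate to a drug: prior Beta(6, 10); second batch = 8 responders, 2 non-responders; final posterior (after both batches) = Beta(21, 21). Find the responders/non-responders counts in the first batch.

Sequential conjugate updates are equivalent to a single update on the pooled data, so total successes = posterior α − prior α and total failures = posterior β − prior β.
Total across both batches: 21−6=15 responders, 21−10=11 non-responders.
Subtract the second batch: 15−8=7 responders and 11−2=9 non-responders.

7 responders and 9 non-responders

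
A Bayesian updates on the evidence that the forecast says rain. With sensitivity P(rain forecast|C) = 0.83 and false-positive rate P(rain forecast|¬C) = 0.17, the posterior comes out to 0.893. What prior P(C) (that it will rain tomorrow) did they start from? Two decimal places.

P(C) = 0.63

In odds form, posterior odds = prior odds × likelihood ratio, so prior odds = posterior odds ÷ LR.
Posterior odds = 0.893/(1−0.893) = 8.3458. LR = 0.83/0.17 = 4.8824.
Prior odds = 8.3458/4.8824 = 1.7094, so P(C) = 1.7094/(1+1.7094) ≈ 0.63.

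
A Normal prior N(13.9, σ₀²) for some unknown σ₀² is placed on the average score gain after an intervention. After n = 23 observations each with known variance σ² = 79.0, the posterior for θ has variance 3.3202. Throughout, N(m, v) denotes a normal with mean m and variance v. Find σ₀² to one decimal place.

For the Normal–Normal model with known σ², precisions add: τ_n = τ₀ + n/σ².
So 1/σ₀² = 1/3.3202 − 23/79.0 = 0.301187 − 0.291139 = 0.010048.
Hence σ₀² = 1/0.010048 ≈ 99.5.

σ₀² = 99.5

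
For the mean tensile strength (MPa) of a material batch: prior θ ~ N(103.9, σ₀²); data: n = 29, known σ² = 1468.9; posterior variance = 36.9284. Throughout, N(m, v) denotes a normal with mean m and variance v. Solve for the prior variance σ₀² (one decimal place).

Posterior precision equals prior precision plus data precision: 1/σ_n² = 1/σ₀² + n/σ².
So 1/σ₀² = 1/36.9284 − 29/1468.9 = 0.027079 − 0.019743 = 0.007336.
Hence σ₀² = 1/0.007336 ≈ 136.3.

σ₀² = 136.3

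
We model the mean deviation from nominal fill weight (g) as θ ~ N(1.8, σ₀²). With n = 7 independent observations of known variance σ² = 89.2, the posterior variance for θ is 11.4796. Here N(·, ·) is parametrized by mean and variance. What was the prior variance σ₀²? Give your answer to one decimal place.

σ₀² = 115.8

For the Normal–Normal model with known σ², precisions add: τ_n = τ₀ + n/σ².
So 1/σ₀² = 1/11.4796 − 7/89.2 = 0.087111 − 0.078475 = 0.008636.
Hence σ₀² = 1/0.008636 ≈ 115.8.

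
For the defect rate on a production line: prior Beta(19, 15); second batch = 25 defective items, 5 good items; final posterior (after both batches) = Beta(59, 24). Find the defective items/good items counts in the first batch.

Because Beta–binomial updating is additive in the counts, the combined data contributed (α_post−α_prior, β_post−β_prior) successes and failures.
Total across both batches: 59−19=40 defective items, 24−15=9 good items.
Subtract the second batch: 40−25=15 defective items and 9−5=4 good items.

15 defective items and 4 good items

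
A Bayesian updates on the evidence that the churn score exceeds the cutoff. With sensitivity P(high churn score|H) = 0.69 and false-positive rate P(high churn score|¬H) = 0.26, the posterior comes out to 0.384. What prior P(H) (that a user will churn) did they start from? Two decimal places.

P(H) = 0.19

Bayes' rule in odds form gives O(H|E) = O(H)·[P(E|H)/P(E|¬H)], hence O(H) = O(H|E)/LR.
Posterior odds = 0.384/(1−0.384) = 0.6234. LR = 0.69/0.26 = 2.6538.
Prior odds = 0.6234/2.6538 = 0.2349, so P(H) = 0.2349/(1+0.2349) ≈ 0.19.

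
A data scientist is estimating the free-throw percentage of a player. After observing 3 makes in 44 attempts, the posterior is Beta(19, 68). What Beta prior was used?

A Beta(α, β) prior with s successes and f failures in binomial data gives a Beta(α+s, β+f) posterior.
So α = 19 − 3 = 16 and β = 68 − 41 = 27.

Beta(16, 27)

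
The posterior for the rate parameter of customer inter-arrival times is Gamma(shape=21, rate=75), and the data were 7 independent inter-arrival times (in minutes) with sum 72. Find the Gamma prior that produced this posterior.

Gamma(shape=14, rate=3)

For an exponential likelihood with a Gamma(α, β) prior on the rate, n observations with total T give posterior Gamma(α+n, β+T).
So α = 21 − 7 = 14 and β = 75 − 72 = 3.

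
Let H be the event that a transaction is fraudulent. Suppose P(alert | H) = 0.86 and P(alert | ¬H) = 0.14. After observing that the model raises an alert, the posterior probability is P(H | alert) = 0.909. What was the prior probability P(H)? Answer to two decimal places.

P(H) = 0.62

In odds form, posterior odds = prior odds × likelihood ratio, so prior odds = posterior odds ÷ LR.
Posterior odds = 0.909/(1−0.909) = 9.9890. LR = 0.86/0.14 = 6.1429.
Prior odds = 9.9890/6.1429 = 1.6261, so P(H) = 1.6261/(1+1.6261) ≈ 0.62.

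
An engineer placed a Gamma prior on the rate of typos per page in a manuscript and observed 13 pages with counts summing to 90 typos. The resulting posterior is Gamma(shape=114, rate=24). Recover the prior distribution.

Gamma–Poisson conjugacy: posterior shape = α + Σxᵢ, posterior rate = β + n.
So α = 114 − 90 = 24 and β = 24 − 13 = 11.

Gamma(shape=24, rate=11)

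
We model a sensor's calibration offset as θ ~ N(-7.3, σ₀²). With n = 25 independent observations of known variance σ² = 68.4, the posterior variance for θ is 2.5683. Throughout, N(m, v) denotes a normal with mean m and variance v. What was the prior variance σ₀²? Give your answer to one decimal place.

Posterior precision equals prior precision plus data precision: 1/σ_n² = 1/σ₀² + n/σ².
So 1/σ₀² = 1/2.5683 − 25/68.4 = 0.389363 − 0.365497 = 0.023866.
Hence σ₀² = 1/0.023866 ≈ 41.9.

σ₀² = 41.9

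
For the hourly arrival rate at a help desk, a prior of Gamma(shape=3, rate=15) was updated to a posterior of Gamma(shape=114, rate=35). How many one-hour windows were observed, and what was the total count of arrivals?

n = 20 one-hour windows with total 111 arrivals

Gamma–Poisson conjugacy: posterior shape = α + Σxᵢ, posterior rate = β + n.
Matching: Σxᵢ = 114 − 3 = 111 and n = 35 − 15 = 20.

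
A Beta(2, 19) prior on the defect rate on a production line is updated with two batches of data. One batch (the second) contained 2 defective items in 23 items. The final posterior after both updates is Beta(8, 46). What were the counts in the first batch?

Sequential conjugate updates are equivalent to a single update on the pooled data, so total successes = posterior α − prior α and total failures = posterior β − prior β.
Total across both batches: 8−2=6 defective items, 46−19=27 good items.
Subtract the second batch: 6−2=4 defective items and 27−21=6 good items.

4 defective items and 6 good items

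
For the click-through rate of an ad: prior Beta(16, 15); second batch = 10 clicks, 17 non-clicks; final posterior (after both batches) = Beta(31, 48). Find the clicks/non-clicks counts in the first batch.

5 clicks and 16 non-clicks

Because Beta–binomial updating is additive in the counts, the combined data contributed (α_post−α_prior, β_post−β_prior) successes and failures.
Total across both batches: 31−16=15 clicks, 48−15=33 non-clicks.
Subtract the second batch: 15−10=5 clicks and 33−17=16 non-clicks.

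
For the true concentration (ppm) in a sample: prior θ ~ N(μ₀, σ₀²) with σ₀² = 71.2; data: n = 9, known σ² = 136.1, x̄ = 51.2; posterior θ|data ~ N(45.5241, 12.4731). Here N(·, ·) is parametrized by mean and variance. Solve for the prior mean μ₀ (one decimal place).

μ₀ = 18.8

With known observation variance, the Normal–Normal posterior has precision τ_n = τ₀ + n/σ² and mean μ_n = (τ₀μ₀ + (n/σ²)x̄)/τ_n.
Here τ₀ = 1/71.2 = 0.014045 and τ_data = 9/136.1 = 0.066128, so τ_n = 0.080173.
Rearranging for μ₀: μ₀ = (μ_n·τ_n − τ_data·x̄)/τ₀ = (45.5241·0.080173 − 0.066128·51.2) / 0.014045 = 0.264050/0.014045 ≈ 18.8.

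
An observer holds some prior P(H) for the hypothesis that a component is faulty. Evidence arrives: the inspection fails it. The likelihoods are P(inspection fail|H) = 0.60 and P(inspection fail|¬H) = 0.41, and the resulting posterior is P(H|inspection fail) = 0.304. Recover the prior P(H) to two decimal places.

P(H) = 0.23

Bayes' rule in odds form gives O(H|E) = O(H)·[P(E|H)/P(E|¬H)], hence O(H) = O(H|E)/LR.
Posterior odds = 0.304/(1−0.304) = 0.4368. LR = 0.60/0.41 = 1.4634.
Prior odds = 0.4368/1.4634 = 0.2985, so P(H) = 0.2985/(1+0.2985) ≈ 0.23.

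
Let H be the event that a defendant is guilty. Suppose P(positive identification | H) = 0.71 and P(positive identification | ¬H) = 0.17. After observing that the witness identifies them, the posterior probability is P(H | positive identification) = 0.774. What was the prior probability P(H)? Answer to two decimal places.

In odds form, posterior odds = prior odds × likelihood ratio, so prior odds = posterior odds ÷ LR.
Posterior odds = 0.774/(1−0.774) = 3.4248. LR = 0.71/0.17 = 4.1765.
Prior odds = 3.4248/4.1765 = 0.8200, so P(H) = 0.8200/(1+0.8200) ≈ 0.45.

P(H) = 0.45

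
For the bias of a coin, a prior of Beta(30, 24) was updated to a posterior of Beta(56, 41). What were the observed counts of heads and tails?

Under Beta–binomial conjugacy the posterior parameters are (a+s, b+f).
Match parameters: s=56−30=26, f=41−24=17.

26 heads and 17 tails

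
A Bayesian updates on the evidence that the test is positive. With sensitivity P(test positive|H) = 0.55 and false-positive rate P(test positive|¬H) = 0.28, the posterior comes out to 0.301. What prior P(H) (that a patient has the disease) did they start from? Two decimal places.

P(H) = 0.18

Bayes' rule in odds form gives O(H|E) = O(H)·[P(E|H)/P(E|¬H)], hence O(H) = O(H|E)/LR.
Posterior odds = 0.301/(1−0.301) = 0.4306. LR = 0.55/0.28 = 1.9643.
Prior odds = 0.4306/1.9643 = 0.2192, so P(H) = 0.2192/(1+0.2192) ≈ 0.18.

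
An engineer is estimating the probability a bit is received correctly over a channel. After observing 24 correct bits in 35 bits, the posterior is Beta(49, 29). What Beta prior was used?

Under Beta–binomial conjugacy the posterior parameters are (α+s, β+f).
Subtract the data counts: 49−24=25, 29−11=18.

Beta(25, 18)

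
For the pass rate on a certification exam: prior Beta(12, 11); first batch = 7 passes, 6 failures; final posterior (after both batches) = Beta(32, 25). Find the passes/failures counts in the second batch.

Sequential conjugate updates are equivalent to a single update on the pooled data, so total successes = posterior α − prior α and total failures = posterior β − prior β.
Total across both batches: 32−12=20 passes, 25−11=14 failures.
Subtract the first batch: 20−7=13 passes and 14−6=8 failures.

13 passes and 8 failures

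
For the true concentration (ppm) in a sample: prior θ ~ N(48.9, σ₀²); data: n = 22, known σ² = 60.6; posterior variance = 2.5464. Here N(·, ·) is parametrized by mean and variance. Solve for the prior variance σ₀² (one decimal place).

σ₀² = 33.7

Posterior precision equals prior precision plus data precision: 1/σ_n² = 1/σ₀² + n/σ².
So 1/σ₀² = 1/2.5464 − 22/60.6 = 0.392711 − 0.363036 = 0.029675.
Hence σ₀² = 1/0.029675 ≈ 33.7.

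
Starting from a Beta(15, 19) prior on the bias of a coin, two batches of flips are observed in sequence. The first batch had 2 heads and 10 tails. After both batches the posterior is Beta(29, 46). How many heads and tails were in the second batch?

12 heads and 17 tails

Sequential conjugate updates are equivalent to a single update on the pooled data, so total successes = posterior α − prior α and total failures = posterior β − prior β.
Total across both batches: 29−15=14 heads, 46−19=27 tails.
Subtract the first batch: 14−2=12 heads and 27−10=17 tails.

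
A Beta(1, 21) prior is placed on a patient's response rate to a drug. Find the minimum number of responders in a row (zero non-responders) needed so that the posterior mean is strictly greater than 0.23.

k = 6

After k responders and 0 non-responders the posterior is Beta(1+k, 21), with mean (1+k)/(1+21+k).
Set (1+k)/(22+k) > 0.23 and solve: k > (0.23·22 − 1)/(1 − 0.23) = 5.273.
The smallest integer exceeding 5.273 is 6, and checking k=6: (7)/(28) = 0.2500 > 0.23.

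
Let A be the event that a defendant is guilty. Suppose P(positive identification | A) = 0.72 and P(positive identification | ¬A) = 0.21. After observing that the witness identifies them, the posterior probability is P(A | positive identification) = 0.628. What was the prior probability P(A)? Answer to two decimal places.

In odds form, posterior odds = prior odds × likelihood ratio, so prior odds = posterior odds ÷ LR.
Posterior odds = 0.628/(1−0.628) = 1.6882. LR = 0.72/0.21 = 3.4286.
Prior odds = 1.6882/3.4286 = 0.4924, so P(A) = 0.4924/(1+0.4924) ≈ 0.33.

P(A) = 0.33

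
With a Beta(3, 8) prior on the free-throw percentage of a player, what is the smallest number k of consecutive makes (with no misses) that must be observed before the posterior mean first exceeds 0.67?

k = 14

After k makes and 0 misses the posterior is Beta(3+k, 8), with mean (3+k)/(3+8+k).
Set (3+k)/(11+k) > 0.67 and solve: k > (0.67·11 − 3)/(1 − 0.67) = 13.242.
The smallest integer exceeding 13.242 is 14, and checking k=14: (17)/(25) = 0.6800 > 0.67.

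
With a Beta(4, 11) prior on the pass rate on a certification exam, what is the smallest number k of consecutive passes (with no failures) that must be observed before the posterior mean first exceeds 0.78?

After k passes and 0 failures the posterior is Beta(4+k, 11), with mean (4+k)/(4+11+k).
Set (4+k)/(15+k) > 0.78 and solve: k > (0.78·15 − 4)/(1 − 0.78) = 35.000.
The smallest integer exceeding 35.000 is 36.

k = 36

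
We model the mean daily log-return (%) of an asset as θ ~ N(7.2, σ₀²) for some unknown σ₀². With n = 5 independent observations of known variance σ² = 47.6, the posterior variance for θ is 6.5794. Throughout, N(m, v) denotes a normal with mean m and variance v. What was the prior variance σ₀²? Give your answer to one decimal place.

σ₀² = 21.3

Posterior precision equals prior precision plus data precision: 1/σ_n² = 1/σ₀² + n/σ².
So 1/σ₀² = 1/6.5794 − 5/47.6 = 0.151990 − 0.105042 = 0.046948.
Hence σ₀² = 1/0.046948 ≈ 21.3.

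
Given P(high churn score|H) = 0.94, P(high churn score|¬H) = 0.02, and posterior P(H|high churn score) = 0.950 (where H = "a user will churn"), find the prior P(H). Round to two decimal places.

P(H) = 0.29

In odds form, posterior odds = prior odds × likelihood ratio, so prior odds = posterior odds ÷ LR.
Posterior odds = 0.950/(1−0.950) = 19.0000. LR = 0.94/0.02 = 47.0000.
Prior odds = 19.0000/47.0000 = 0.4043, so P(H) = 0.4043/(1+0.4043) ≈ 0.29.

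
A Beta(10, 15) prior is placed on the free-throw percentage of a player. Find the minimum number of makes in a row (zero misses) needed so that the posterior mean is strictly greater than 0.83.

After k makes and 0 misses the posterior is Beta(10+k, 15), with mean (10+k)/(10+15+k).
Set (10+k)/(25+k) > 0.83 and solve: k > (0.83·25 − 10)/(1 − 0.83) = 63.235.
The smallest integer exceeding 63.235 is 64, and checking k=64: (74)/(89) = 0.8315 > 0.83.

k = 64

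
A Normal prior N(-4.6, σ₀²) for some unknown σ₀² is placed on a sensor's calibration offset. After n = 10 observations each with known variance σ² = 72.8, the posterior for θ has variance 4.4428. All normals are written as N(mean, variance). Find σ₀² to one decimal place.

For the Normal–Normal model with known σ², precisions add: τ_n = τ₀ + n/σ².
So 1/σ₀² = 1/4.4428 − 10/72.8 = 0.225083 − 0.137363 = 0.087720.
Hence σ₀² = 1/0.087720 ≈ 11.4.

σ₀² = 11.4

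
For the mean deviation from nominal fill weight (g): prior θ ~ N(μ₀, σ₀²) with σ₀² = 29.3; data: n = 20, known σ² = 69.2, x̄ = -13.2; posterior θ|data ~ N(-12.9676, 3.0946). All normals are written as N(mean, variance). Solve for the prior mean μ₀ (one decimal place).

With known observation variance, the Normal–Normal posterior has precision τ_n = τ₀ + n/σ² and mean μ_n = (τ₀μ₀ + (n/σ²)x̄)/τ_n.
Here τ₀ = 1/29.3 = 0.034130 and τ_data = 20/69.2 = 0.289017, so τ_n = 0.323147.
Rearranging for μ₀: μ₀ = (μ_n·τ_n − τ_data·x̄)/τ₀ = (-12.9676·0.323147 − 0.289017·-13.2) / 0.034130 = -0.375417/0.034130 ≈ -11.0.

μ₀ = -11.0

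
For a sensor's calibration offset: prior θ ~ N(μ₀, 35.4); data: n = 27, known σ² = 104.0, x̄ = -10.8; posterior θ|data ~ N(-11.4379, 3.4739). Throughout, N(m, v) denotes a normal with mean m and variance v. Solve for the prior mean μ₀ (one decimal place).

μ₀ = -17.3

The posterior mean is a precision-weighted average: μ_n = (τ₀μ₀ + τ_data·x̄)/(τ₀+τ_data), with τ₀=1/σ₀² and τ_data=n/σ².
Here τ₀ = 1/35.4 = 0.028249 and τ_data = 27/104.0 = 0.259615, so τ_n = 0.287864.
Rearranging for μ₀: μ₀ = (μ_n·τ_n − τ_data·x̄)/τ₀ = (-11.4379·0.287864 − 0.259615·-10.8) / 0.028249 = -0.488718/0.028249 ≈ -17.3.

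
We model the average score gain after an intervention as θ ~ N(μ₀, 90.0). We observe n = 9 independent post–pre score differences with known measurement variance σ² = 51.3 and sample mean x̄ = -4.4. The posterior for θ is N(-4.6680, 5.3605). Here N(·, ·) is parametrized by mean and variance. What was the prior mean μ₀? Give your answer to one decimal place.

The posterior mean is a precision-weighted average: μ_n = (τ₀μ₀ + τ_data·x̄)/(τ₀+τ_data), with τ₀=1/σ₀² and τ_data=n/σ².
Here τ₀ = 1/90.0 = 0.011111 and τ_data = 9/51.3 = 0.175439, so τ_n = 0.186550.
Rearranging for μ₀: μ₀ = (μ_n·τ_n − τ_data·x̄)/τ₀ = (-4.6680·0.186550 − 0.175439·-4.4) / 0.011111 = -0.098884/0.011111 ≈ -8.9.

μ₀ = -8.9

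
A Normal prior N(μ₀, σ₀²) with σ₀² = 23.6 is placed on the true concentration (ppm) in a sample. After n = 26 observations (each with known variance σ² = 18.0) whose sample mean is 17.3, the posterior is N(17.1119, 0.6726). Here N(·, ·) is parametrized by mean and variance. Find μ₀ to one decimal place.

With known observation variance, the Normal–Normal posterior has precision τ_n = τ₀ + n/σ² and mean μ_n = (τ₀μ₀ + (n/σ²)x̄)/τ_n.
Here τ₀ = 1/23.6 = 0.042373 and τ_data = 26/18.0 = 1.444444, so τ_n = 1.486817.
Rearranging for μ₀: μ₀ = (μ_n·τ_n − τ_data·x̄)/τ₀ = (17.1119·1.486817 − 1.444444·17.3) / 0.042373 = 0.453383/0.042373 ≈ 10.7.

μ₀ = 10.7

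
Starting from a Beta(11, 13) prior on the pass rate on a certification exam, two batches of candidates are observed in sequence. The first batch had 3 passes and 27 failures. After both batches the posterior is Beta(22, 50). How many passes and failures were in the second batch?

Sequential conjugate updates are equivalent to a single update on the pooled data, so total successes = posterior α − prior α and total failures = posterior β − prior β.
Total across both batches: 22−11=11 passes, 50−13=37 failures.
Subtract the first batch: 11−3=8 passes and 37−27=10 failures.

8 passes and 10 failures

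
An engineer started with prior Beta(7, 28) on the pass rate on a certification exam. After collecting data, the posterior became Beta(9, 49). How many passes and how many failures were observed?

2 passes and 21 failures

Under Beta–binomial conjugacy the posterior parameters are (a+s, b+f).
So s = 9 − 7 = 2 and f = 49 − 28 = 21.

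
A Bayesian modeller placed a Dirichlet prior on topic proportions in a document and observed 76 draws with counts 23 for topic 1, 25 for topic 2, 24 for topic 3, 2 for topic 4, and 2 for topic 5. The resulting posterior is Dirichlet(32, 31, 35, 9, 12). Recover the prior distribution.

Dirichlet(9, 6, 11, 7, 10)

For a Dirichlet(α) prior with multinomial counts c, the posterior is Dirichlet(α + c) componentwise.
Subtract each count from the matching posterior parameter: 32−23=9, 31−25=6, 35−24=11, 9−2=7, 12−2=10.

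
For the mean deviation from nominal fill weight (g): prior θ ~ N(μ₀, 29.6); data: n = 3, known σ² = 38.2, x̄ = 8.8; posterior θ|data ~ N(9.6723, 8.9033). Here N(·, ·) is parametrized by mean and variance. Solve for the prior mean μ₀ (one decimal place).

The posterior mean is a precision-weighted average: μ_n = (τ₀μ₀ + τ_data·x̄)/(τ₀+τ_data), with τ₀=1/σ₀² and τ_data=n/σ².
Here τ₀ = 1/29.6 = 0.033784 and τ_data = 3/38.2 = 0.078534, so τ_n = 0.112318.
Rearranging for μ₀: μ₀ = (μ_n·τ_n − τ_data·x̄)/τ₀ = (9.6723·0.112318 − 0.078534·8.8) / 0.033784 = 0.395274/0.033784 ≈ 11.7.

μ₀ = 11.7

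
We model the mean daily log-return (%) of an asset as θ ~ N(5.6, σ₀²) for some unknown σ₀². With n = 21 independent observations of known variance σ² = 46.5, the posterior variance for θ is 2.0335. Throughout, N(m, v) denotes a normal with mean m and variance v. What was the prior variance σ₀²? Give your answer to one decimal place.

For the Normal–Normal model with known σ², precisions add: τ_n = τ₀ + n/σ².
So 1/σ₀² = 1/2.0335 − 21/46.5 = 0.491763 − 0.451613 = 0.040150.
Hence σ₀² = 1/0.040150 ≈ 24.9.

σ₀² = 24.9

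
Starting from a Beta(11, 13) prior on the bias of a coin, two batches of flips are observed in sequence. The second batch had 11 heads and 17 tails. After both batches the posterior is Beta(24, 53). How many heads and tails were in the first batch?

2 heads and 23 tails

Sequential conjugate updates are equivalent to a single update on the pooled data, so total successes = posterior α − prior α and total failures = posterior β − prior β.
Total across both batches: 24−11=13 heads, 53−13=40 tails.
Subtract the second batch: 13−11=2 heads and 40−17=23 tails.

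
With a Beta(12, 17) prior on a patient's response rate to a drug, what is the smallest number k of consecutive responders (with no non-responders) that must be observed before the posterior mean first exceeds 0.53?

k = 8

After k responders and 0 non-responders the posterior is Beta(12+k, 17), with mean (12+k)/(12+17+k).
Set (12+k)/(29+k) > 0.53 and solve: k > (0.53·29 − 12)/(1 − 0.53) = 7.170.
The smallest integer exceeding 7.170 is 8, and checking k=8: (20)/(37) = 0.5405 > 0.53.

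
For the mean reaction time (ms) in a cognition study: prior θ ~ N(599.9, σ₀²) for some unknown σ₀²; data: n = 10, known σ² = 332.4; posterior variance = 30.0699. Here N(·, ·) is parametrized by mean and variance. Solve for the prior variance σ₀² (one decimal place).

Posterior precision equals prior precision plus data precision: 1/σ_n² = 1/σ₀² + n/σ².
So 1/σ₀² = 1/30.0699 − 10/332.4 = 0.033256 − 0.030084 = 0.003172.
Hence σ₀² = 1/0.003172 ≈ 315.3.

σ₀² = 315.3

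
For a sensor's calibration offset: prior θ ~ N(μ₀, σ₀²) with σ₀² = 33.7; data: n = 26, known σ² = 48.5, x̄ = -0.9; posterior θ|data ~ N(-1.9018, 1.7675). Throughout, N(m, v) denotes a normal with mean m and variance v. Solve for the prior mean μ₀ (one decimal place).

μ₀ = -20.0

The posterior mean is a precision-weighted average: μ_n = (τ₀μ₀ + τ_data·x̄)/(τ₀+τ_data), with τ₀=1/σ₀² and τ_data=n/σ².
Here τ₀ = 1/33.7 = 0.029674 and τ_data = 26/48.5 = 0.536082, so τ_n = 0.565756.
Rearranging for μ₀: μ₀ = (μ_n·τ_n − τ_data·x̄)/τ₀ = (-1.9018·0.565756 − 0.536082·-0.9) / 0.029674 = -0.593481/0.029674 ≈ -20.0.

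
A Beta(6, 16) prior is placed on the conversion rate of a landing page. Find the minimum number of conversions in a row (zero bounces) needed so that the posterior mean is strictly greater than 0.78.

After k conversions and 0 bounces the posterior is Beta(6+k, 16), with mean (6+k)/(6+16+k).
Set (6+k)/(22+k) > 0.78 and solve: k > (0.78·22 − 6)/(1 − 0.78) = 50.727.
The smallest integer exceeding 50.727 is 51, and checking k=51: (57)/(73) = 0.7808 > 0.78.

k = 51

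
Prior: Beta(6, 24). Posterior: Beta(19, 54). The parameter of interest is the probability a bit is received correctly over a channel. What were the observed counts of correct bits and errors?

13 correct bits and 30 errors

Beta is conjugate to the binomial likelihood: posterior = Beta(a+s, b+f).
So s = 19 − 6 = 13 and f = 54 − 24 = 30.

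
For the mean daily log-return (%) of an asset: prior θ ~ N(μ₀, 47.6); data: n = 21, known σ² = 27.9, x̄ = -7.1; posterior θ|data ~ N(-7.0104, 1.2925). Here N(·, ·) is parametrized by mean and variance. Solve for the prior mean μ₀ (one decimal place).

With known observation variance, the Normal–Normal posterior has precision τ_n = τ₀ + n/σ² and mean μ_n = (τ₀μ₀ + (n/σ²)x̄)/τ_n.
Here τ₀ = 1/47.6 = 0.021008 and τ_data = 21/27.9 = 0.752688, so τ_n = 0.773696.
Rearranging for μ₀: μ₀ = (μ_n·τ_n − τ_data·x̄)/τ₀ = (-7.0104·0.773696 − 0.752688·-7.1) / 0.021008 = -0.079834/0.021008 ≈ -3.8.

μ₀ = -3.8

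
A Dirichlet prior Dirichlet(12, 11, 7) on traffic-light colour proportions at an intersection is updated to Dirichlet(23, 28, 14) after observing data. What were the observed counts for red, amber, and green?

For a Dirichlet(α) prior with multinomial counts c, the posterior is Dirichlet(α + c) componentwise.
Counts are posterior − prior componentwise: 23−12=11, 28−11=17, 14−7=7.

counts (11, 17, 7)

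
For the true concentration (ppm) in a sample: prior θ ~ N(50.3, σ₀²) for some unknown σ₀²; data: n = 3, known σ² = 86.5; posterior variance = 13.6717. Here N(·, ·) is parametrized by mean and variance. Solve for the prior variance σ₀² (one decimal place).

σ₀² = 26.0

Posterior precision equals prior precision plus data precision: 1/σ_n² = 1/σ₀² + n/σ².
So 1/σ₀² = 1/13.6717 − 3/86.5 = 0.073144 − 0.034682 = 0.038462.
Hence σ₀² = 1/0.038462 ≈ 26.0.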